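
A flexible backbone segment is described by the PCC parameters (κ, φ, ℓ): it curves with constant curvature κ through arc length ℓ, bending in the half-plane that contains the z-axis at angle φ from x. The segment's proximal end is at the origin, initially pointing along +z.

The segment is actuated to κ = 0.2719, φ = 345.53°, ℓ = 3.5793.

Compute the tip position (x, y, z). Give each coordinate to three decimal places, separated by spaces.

1.557 -0.402 3.040

θ = κ·ℓ = 0.2719 × 3.5793 = 0.97321 rad
ρ = (1 − cos θ)/κ = (1 − 0.56265)/0.2719 = 1.60851
z = sin θ / κ = 0.82670/0.2719 = 3.04045
x = ρ cos φ = 1.60851 × cos(345.53°) = 1.55748
y = ρ sin φ = 1.60851 × sin(345.53°) = -0.40192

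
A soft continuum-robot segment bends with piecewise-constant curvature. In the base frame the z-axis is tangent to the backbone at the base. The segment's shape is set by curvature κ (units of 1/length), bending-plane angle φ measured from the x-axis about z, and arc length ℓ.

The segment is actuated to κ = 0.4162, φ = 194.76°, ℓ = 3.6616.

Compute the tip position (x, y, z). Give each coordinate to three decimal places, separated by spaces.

θ = κ·ℓ = 0.4162 × 3.6616 = 1.52396 rad
ρ = (1 − cos θ)/κ = (1 − 0.04682)/0.4162 = 2.29019
z = sin θ / κ = 0.99890/0.4162 = 2.40006
x = ρ cos φ = 2.29019 × cos(194.76°) = -2.21462
y = ρ sin φ = 2.29019 × sin(194.76°) = -0.58347

-2.215 -0.583 2.400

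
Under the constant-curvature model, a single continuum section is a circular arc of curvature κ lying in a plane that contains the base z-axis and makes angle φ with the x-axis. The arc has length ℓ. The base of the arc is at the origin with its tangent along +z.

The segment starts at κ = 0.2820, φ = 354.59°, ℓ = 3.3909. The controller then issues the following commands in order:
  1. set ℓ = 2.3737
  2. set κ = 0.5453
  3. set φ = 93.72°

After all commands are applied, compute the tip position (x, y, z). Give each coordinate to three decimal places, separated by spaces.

-0.087 1.331 1.764

initial: κ=0.2820, φ=354.59°, ℓ=3.3909
cmd 1: set ℓ=2.3737 → (κ,φ,ℓ)=(0.2820,354.59°,2.3737) → tip=(0.7618,-0.0721,2.2004)
cmd 2: set κ=0.5453 → (κ,φ,ℓ)=(0.5453,354.59°,2.3737) → tip=(1.3274,-0.1257,1.7642)
cmd 3: set φ=93.72° → (κ,φ,ℓ)=(0.5453,93.72°,2.3737) → tip=(-0.0865,1.3306,1.7642)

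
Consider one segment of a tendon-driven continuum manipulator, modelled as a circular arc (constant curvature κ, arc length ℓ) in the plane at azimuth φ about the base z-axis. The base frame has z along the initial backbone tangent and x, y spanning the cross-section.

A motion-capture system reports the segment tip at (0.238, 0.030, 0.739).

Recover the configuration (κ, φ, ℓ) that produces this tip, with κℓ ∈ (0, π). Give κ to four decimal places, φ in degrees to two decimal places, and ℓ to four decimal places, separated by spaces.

ρ = √(x²+y²) = √(0.238² + 0.030²) = 0.23988
φ = atan2(y, x) mod 360° = atan2(0.030, 0.238) = 7.1843°
|p|² = ρ² + z² = 0.23988² + 0.739² = 0.60367
κ = 2ρ / |p|² = 2×0.23988 / 0.60367 = 0.79476
θ = 2·atan2(ρ, z) = 2·atan2(0.23988, 0.739) = 0.62775 rad
ℓ = θ/κ = 0.62775/0.79476 = 0.78986

0.7948 7.18 0.7899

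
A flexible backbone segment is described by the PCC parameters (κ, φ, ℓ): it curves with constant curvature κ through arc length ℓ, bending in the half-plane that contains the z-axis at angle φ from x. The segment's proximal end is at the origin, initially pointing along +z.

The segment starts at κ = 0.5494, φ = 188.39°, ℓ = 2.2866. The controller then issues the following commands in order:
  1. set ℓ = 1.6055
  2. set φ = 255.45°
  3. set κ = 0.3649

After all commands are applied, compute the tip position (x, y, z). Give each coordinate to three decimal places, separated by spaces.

initial: κ=0.5494, φ=188.39°, ℓ=2.2866
cmd 1: set ℓ=1.6055 → (κ,φ,ℓ)=(0.5494,188.39°,1.6055) → tip=(-0.6562,-0.0968,1.4053)
cmd 2: set φ=255.45° → (κ,φ,ℓ)=(0.5494,255.45°,1.6055) → tip=(-0.1666,-0.6421,1.4053)
cmd 3: set κ=0.3649 → (κ,φ,ℓ)=(0.3649,255.45°,1.6055) → tip=(-0.1148,-0.4423,1.5152)

-0.115 -0.442 1.515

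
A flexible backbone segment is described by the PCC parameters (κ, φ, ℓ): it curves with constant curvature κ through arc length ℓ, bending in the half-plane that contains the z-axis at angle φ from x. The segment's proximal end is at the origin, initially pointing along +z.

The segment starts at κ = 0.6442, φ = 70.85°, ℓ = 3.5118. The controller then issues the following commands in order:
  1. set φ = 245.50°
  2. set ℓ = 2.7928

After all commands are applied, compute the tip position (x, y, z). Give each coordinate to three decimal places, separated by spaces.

initial: κ=0.6442, φ=70.85°, ℓ=3.5118
cmd 1: set φ=245.50° → (κ,φ,ℓ)=(0.6442,245.50°,3.5118) → tip=(-1.0542,-2.3133,1.1957)
cmd 2: set ℓ=2.7928 → (κ,φ,ℓ)=(0.6442,245.50°,2.7928) → tip=(-0.7894,-1.7323,1.5120)

-0.789 -1.732 1.512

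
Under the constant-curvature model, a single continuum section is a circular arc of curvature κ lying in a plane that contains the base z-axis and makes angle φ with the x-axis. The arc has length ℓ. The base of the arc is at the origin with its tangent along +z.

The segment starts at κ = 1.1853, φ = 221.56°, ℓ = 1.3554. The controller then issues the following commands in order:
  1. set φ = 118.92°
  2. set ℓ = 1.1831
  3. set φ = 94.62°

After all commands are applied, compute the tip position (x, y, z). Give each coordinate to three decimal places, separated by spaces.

initial: κ=1.1853, φ=221.56°, ℓ=1.3554
cmd 1: set φ=118.92° → (κ,φ,ℓ)=(1.1853,118.92°,1.3554) → tip=(-0.4226,0.7649,0.8431)
cmd 2: set ℓ=1.1831 → (κ,φ,ℓ)=(1.1853,118.92°,1.1831) → tip=(-0.3396,0.6146,0.8317)
cmd 3: set φ=94.62° → (κ,φ,ℓ)=(1.1853,94.62°,1.1831) → tip=(-0.0566,0.6999,0.8317)

-0.057 0.700 0.832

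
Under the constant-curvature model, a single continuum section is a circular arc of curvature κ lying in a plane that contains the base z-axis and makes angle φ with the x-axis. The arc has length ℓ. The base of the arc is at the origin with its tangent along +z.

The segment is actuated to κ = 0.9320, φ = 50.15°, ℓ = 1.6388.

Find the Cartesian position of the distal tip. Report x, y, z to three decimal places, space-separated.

θ = κ·ℓ = 0.9320 × 1.6388 = 1.52736 rad
ρ = (1 − cos θ)/κ = (1 − 0.04342)/0.9320 = 1.02637
z = sin θ / κ = 0.99906/0.9320 = 1.07195
x = ρ cos φ = 1.02637 × cos(50.15°) = 0.65768
y = ρ sin φ = 1.02637 × sin(50.15°) = 0.78797

0.658 0.788 1.072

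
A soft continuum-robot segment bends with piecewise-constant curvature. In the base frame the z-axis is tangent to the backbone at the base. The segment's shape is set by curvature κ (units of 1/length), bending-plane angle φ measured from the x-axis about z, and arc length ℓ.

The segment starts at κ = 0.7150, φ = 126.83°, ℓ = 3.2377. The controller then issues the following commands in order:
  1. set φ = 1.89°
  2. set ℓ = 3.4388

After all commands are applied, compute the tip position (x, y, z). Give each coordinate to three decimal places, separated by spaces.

initial: κ=0.7150, φ=126.83°, ℓ=3.2377
cmd 1: set φ=1.89° → (κ,φ,ℓ)=(0.7150,1.89°,3.2377) → tip=(2.3447,0.0774,1.0289)
cmd 2: set ℓ=3.4388 → (κ,φ,ℓ)=(0.7150,1.89°,3.4388) → tip=(2.4823,0.0819,0.8825)

2.482 0.082 0.883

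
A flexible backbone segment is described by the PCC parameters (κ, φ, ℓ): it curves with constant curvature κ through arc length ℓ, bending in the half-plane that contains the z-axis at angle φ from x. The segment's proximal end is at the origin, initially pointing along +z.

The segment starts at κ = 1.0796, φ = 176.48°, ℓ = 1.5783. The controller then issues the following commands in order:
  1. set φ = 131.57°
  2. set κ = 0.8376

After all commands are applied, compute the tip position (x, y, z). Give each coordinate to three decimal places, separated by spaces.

-0.597 0.673 1.157

initial: κ=1.0796, φ=176.48°, ℓ=1.5783
cmd 1: set φ=131.57° → (κ,φ,ℓ)=(1.0796,131.57°,1.5783) → tip=(-0.6962,0.7850,0.9181)
cmd 2: set κ=0.8376 → (κ,φ,ℓ)=(0.8376,131.57°,1.5783) → tip=(-0.5971,0.6732,1.1571)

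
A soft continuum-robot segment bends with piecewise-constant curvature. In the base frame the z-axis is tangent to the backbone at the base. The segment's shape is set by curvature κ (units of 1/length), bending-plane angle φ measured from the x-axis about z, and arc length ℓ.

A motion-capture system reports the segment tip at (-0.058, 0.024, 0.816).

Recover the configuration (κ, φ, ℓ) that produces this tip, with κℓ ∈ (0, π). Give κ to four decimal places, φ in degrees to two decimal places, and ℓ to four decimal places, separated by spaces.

0.1874 157.52 0.8192

ρ = √(x²+y²) = √(-0.058² + 0.024²) = 0.06277
φ = atan2(y, x) mod 360° = atan2(0.024, -0.058) = 157.5206°
|p|² = ρ² + z² = 0.06277² + 0.816² = 0.66980
κ = 2ρ / |p|² = 2×0.06277 / 0.66980 = 0.18743
θ = 2·atan2(ρ, z) = 2·atan2(0.06277, 0.816) = 0.15354 rad
ℓ = θ/κ = 0.15354/0.18743 = 0.81922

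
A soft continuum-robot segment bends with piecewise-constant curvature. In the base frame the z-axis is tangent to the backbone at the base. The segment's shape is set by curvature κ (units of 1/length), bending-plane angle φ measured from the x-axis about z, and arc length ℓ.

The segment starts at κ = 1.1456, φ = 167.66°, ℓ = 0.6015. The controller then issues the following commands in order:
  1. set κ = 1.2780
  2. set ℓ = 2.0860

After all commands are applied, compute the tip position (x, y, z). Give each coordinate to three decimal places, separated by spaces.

initial: κ=1.1456, φ=167.66°, ℓ=0.6015
cmd 1: set κ=1.2780 → (κ,φ,ℓ)=(1.2780,167.66°,0.6015) → tip=(-0.2149,0.0470,0.5440)
cmd 2: set ℓ=2.0860 → (κ,φ,ℓ)=(1.2780,167.66°,2.0860) → tip=(-1.4439,0.3159,0.3583)

-1.444 0.316 0.358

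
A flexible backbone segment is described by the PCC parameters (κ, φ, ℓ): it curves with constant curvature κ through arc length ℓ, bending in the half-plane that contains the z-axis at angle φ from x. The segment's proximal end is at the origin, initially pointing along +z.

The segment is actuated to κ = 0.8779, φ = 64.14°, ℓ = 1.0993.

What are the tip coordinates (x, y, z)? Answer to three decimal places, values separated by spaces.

0.214 0.441 0.936

θ = κ·ℓ = 0.8779 × 1.0993 = 0.96508 rad
ρ = (1 − cos θ)/κ = (1 − 0.56935)/0.8779 = 0.49054
z = sin θ / κ = 0.82209/0.8779 = 0.93643
x = ρ cos φ = 0.49054 × cos(64.14°) = 0.21396
y = ρ sin φ = 0.49054 × sin(64.14°) = 0.44142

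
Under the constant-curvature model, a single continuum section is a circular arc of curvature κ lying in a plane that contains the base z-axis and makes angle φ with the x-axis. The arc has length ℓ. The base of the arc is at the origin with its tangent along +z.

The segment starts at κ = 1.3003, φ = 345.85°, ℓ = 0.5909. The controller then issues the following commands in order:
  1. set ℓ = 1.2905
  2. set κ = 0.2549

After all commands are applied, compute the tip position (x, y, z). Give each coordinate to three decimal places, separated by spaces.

initial: κ=1.3003, φ=345.85°, ℓ=0.5909
cmd 1: set ℓ=1.2905 → (κ,φ,ℓ)=(1.3003,345.85°,1.2905) → tip=(0.8255,-0.2081,0.7646)
cmd 2: set κ=0.2549 → (κ,φ,ℓ)=(0.2549,345.85°,1.2905) → tip=(0.2040,-0.0514,1.2674)

0.204 -0.051 1.267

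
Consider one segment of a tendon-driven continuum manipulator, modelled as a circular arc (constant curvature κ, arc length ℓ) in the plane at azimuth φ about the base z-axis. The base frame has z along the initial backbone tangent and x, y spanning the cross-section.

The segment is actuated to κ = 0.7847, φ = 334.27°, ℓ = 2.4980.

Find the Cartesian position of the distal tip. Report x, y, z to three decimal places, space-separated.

θ = κ·ℓ = 0.7847 × 2.4980 = 1.96018 rad
ρ = (1 − cos θ)/κ = (1 − -0.37962)/0.7847 = 1.75815
z = sin θ / κ = 0.92514/0.7847 = 1.17898
x = ρ cos φ = 1.75815 × cos(334.27°) = 1.58383
y = ρ sin φ = 1.75815 × sin(334.27°) = -0.76327

1.584 -0.763 1.179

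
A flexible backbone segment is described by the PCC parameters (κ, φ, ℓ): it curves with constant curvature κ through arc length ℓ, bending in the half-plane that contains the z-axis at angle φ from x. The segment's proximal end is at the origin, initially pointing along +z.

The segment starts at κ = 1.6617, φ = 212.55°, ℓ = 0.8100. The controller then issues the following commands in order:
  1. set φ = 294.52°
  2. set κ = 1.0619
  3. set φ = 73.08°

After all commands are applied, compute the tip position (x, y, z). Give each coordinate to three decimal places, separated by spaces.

0.095 0.313 0.714

initial: κ=1.6617, φ=212.55°, ℓ=0.8100
cmd 1: set φ=294.52° → (κ,φ,ℓ)=(1.6617,294.52°,0.8100) → tip=(0.1941,-0.4255,0.5866)
cmd 2: set κ=1.0619 → (κ,φ,ℓ)=(1.0619,294.52°,0.8100) → tip=(0.1359,-0.2979,0.7138)
cmd 3: set φ=73.08° → (κ,φ,ℓ)=(1.0619,73.08°,0.8100) → tip=(0.0953,0.3132,0.7138)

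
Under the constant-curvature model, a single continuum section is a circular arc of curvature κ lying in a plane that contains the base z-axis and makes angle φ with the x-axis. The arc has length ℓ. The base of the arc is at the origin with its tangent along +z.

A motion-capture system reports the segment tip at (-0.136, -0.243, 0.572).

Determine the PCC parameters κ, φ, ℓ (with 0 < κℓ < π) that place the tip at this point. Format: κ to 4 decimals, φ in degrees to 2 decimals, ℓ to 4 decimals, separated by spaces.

ρ = √(x²+y²) = √(-0.136² + -0.243²) = 0.27847
φ = atan2(y, x) mod 360° = atan2(-0.243, -0.136) = 240.7655°
|p|² = ρ² + z² = 0.27847² + 0.572² = 0.40473
κ = 2ρ / |p|² = 2×0.27847 / 0.40473 = 1.37608
θ = 2·atan2(ρ, z) = 2·atan2(0.27847, 0.572) = 0.90612 rad
ℓ = θ/κ = 0.90612/1.37608 = 0.65848

1.3761 240.77 0.6585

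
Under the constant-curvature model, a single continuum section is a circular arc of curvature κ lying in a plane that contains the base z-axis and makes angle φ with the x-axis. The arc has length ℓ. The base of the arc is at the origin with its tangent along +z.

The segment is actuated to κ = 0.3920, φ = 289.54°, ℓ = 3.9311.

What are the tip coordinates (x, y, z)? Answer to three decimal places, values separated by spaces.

0.828 -2.332 2.550

θ = κ·ℓ = 0.3920 × 3.9311 = 1.54099 rad
ρ = (1 − cos θ)/κ = (1 − 0.02980)/0.3920 = 2.47500
z = sin θ / κ = 0.99956/0.3920 = 2.54989
x = ρ cos φ = 2.47500 × cos(289.54°) = 0.82780
y = ρ sin φ = 2.47500 × sin(289.54°) = -2.33246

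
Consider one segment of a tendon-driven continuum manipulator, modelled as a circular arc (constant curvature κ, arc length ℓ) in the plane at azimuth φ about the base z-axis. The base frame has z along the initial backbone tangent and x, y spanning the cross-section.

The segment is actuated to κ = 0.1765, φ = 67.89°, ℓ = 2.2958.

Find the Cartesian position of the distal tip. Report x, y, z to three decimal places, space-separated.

θ = κ·ℓ = 0.1765 × 2.2958 = 0.40521 rad
ρ = (1 − cos θ)/κ = (1 − 0.91902)/0.1765 = 0.45881
z = sin θ / κ = 0.39421/0.1765 = 2.23349
x = ρ cos φ = 0.45881 × cos(67.89°) = 0.17269
y = ρ sin φ = 0.45881 × sin(67.89°) = 0.42507

0.173 0.425 2.233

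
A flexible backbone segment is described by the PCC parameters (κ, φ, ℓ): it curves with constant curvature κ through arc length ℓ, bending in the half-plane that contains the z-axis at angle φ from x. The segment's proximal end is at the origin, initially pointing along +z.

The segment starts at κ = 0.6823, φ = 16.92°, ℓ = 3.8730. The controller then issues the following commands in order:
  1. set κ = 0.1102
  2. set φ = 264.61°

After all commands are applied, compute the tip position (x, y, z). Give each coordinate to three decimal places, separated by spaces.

-0.076 -0.810 3.756

initial: κ=0.6823, φ=16.92°, ℓ=3.8730
cmd 1: set κ=0.1102 → (κ,φ,ℓ)=(0.1102,16.92°,3.8730) → tip=(0.7788,0.2369,3.7565)
cmd 2: set φ=264.61° → (κ,φ,ℓ)=(0.1102,264.61°,3.8730) → tip=(-0.0765,-0.8104,3.7565)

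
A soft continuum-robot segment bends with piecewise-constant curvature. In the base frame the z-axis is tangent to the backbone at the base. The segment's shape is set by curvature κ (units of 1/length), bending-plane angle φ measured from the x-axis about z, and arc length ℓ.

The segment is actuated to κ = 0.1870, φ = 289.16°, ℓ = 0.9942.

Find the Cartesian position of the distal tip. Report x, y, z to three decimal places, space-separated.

0.030 -0.087 0.988

θ = κ·ℓ = 0.1870 × 0.9942 = 0.18592 rad
ρ = (1 − cos θ)/κ = (1 − 0.98277)/0.1870 = 0.09215
z = sin θ / κ = 0.18485/0.1870 = 0.98848
x = ρ cos φ = 0.09215 × cos(289.16°) = 0.03025
y = ρ sin φ = 0.09215 × sin(289.16°) = -0.08705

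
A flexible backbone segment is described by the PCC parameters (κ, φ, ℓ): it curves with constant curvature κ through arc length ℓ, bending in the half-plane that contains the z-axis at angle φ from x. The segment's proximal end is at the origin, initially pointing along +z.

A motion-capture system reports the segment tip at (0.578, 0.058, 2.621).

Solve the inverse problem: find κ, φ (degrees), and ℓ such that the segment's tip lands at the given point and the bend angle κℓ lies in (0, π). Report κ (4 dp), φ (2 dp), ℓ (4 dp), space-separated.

0.1612 5.73 2.7060

ρ = √(x²+y²) = √(0.578² + 0.058²) = 0.58090
φ = atan2(y, x) mod 360° = atan2(0.058, 0.578) = 5.7302°
|p|² = ρ² + z² = 0.58090² + 2.621² = 7.20709
κ = 2ρ / |p|² = 2×0.58090 / 7.20709 = 0.16120
θ = 2·atan2(ρ, z) = 2·atan2(0.58090, 2.621) = 0.43622 rad
ℓ = θ/κ = 0.43622/0.16120 = 2.70601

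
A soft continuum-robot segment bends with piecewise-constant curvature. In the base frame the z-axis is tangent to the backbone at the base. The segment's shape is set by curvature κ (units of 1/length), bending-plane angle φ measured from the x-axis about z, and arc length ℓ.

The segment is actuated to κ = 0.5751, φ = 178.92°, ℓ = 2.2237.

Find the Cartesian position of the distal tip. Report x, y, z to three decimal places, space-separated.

-1.238 0.023 1.665

θ = κ·ℓ = 0.5751 × 2.2237 = 1.27885 rad
ρ = (1 − cos θ)/κ = (1 − 0.28782)/0.5751 = 1.23836
z = sin θ / κ = 0.95769/0.5751 = 1.66525
x = ρ cos φ = 1.23836 × cos(178.92°) = -1.23814
y = ρ sin φ = 1.23836 × sin(178.92°) = 0.02334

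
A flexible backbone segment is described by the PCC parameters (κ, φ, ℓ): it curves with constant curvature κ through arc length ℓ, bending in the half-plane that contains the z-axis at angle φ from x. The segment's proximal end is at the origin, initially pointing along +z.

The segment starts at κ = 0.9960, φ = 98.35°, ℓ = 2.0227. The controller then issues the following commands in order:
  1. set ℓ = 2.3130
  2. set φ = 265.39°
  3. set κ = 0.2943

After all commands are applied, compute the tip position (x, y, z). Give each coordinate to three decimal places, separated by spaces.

initial: κ=0.9960, φ=98.35°, ℓ=2.0227
cmd 1: set ℓ=2.3130 → (κ,φ,ℓ)=(0.9960,98.35°,2.3130) → tip=(-0.2434,1.6580,0.7462)
cmd 2: set φ=265.39° → (κ,φ,ℓ)=(0.9960,265.39°,2.3130) → tip=(-0.1347,-1.6703,0.7462)
cmd 3: set κ=0.2943 → (κ,φ,ℓ)=(0.2943,265.39°,2.3130) → tip=(-0.0609,-0.7549,2.1385)

-0.061 -0.755 2.138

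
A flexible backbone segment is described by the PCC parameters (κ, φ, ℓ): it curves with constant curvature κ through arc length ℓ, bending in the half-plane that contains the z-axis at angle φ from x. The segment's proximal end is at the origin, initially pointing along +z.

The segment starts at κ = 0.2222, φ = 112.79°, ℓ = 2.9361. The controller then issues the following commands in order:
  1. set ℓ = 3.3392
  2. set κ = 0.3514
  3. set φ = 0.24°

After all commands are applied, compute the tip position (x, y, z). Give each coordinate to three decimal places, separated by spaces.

1.744 0.007 2.624

initial: κ=0.2222, φ=112.79°, ℓ=2.9361
cmd 1: set ℓ=3.3392 → (κ,φ,ℓ)=(0.2222,112.79°,3.3392) → tip=(-0.4582,1.0906,3.0411)
cmd 2: set κ=0.3514 → (κ,φ,ℓ)=(0.3514,112.79°,3.3392) → tip=(-0.6757,1.6082,2.6240)
cmd 3: set φ=0.24° → (κ,φ,ℓ)=(0.3514,0.24°,3.3392) → tip=(1.7444,0.0073,2.6240)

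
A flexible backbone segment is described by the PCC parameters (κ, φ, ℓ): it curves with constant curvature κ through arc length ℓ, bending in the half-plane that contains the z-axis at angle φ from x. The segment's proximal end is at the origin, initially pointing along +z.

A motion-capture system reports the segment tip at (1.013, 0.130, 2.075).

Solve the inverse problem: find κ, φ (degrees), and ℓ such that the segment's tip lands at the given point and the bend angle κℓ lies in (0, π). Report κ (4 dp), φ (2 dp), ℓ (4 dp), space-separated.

0.3819 7.31 2.3954

ρ = √(x²+y²) = √(1.013² + 0.130²) = 1.02131
φ = atan2(y, x) mod 360° = atan2(0.130, 1.013) = 7.3129°
|p|² = ρ² + z² = 1.02131² + 2.075² = 5.34869
κ = 2ρ / |p|² = 2×1.02131 / 5.34869 = 0.38189
θ = 2·atan2(ρ, z) = 2·atan2(1.02131, 2.075) = 0.91477 rad
ℓ = θ/κ = 0.91477/0.38189 = 2.39537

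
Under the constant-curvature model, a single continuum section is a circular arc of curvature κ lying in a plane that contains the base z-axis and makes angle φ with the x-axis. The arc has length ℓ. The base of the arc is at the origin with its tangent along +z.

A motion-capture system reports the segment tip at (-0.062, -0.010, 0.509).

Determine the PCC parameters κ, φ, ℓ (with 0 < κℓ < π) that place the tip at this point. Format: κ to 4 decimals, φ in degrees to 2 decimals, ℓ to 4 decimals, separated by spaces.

0.4775 189.16 0.5142

ρ = √(x²+y²) = √(-0.062² + -0.010²) = 0.06280
φ = atan2(y, x) mod 360° = atan2(-0.010, -0.062) = 189.1623°
|p|² = ρ² + z² = 0.06280² + 0.509² = 0.26303
κ = 2ρ / |p|² = 2×0.06280 / 0.26303 = 0.47753
θ = 2·atan2(ρ, z) = 2·atan2(0.06280, 0.509) = 0.24552 rad
ℓ = θ/κ = 0.24552/0.47753 = 0.51415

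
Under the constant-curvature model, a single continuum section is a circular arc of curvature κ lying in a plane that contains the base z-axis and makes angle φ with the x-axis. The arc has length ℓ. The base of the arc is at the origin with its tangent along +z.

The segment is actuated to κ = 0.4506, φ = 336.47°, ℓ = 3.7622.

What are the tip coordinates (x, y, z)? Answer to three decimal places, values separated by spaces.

2.287 -0.996 2.202

θ = κ·ℓ = 0.4506 × 3.7622 = 1.69525 rad
ρ = (1 − cos θ)/κ = (1 − -0.12413)/0.4506 = 2.49474
z = sin θ / κ = 0.99227/0.4506 = 2.20210
x = ρ cos φ = 2.49474 × cos(336.47°) = 2.28731
y = ρ sin φ = 2.49474 × sin(336.47°) = -0.99597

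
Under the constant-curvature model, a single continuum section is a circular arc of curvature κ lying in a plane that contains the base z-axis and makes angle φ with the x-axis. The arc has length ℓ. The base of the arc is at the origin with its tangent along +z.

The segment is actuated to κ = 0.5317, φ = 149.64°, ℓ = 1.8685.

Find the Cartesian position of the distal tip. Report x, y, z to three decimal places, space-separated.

θ = κ·ℓ = 0.5317 × 1.8685 = 0.99348 rad
ρ = (1 − cos θ)/κ = (1 − 0.54578)/0.5317 = 0.85429
z = sin θ / κ = 0.83793/0.5317 = 1.57595
x = ρ cos φ = 0.85429 × cos(149.64°) = -0.73714
y = ρ sin φ = 0.85429 × sin(149.64°) = 0.43178

-0.737 0.432 1.576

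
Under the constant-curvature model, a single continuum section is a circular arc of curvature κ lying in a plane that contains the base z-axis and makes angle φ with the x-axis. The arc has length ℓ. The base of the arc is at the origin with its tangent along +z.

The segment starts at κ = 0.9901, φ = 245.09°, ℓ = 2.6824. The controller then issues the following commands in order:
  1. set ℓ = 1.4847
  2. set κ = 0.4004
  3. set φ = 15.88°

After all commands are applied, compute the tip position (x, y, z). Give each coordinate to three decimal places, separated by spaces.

initial: κ=0.9901, φ=245.09°, ℓ=2.6824
cmd 1: set ℓ=1.4847 → (κ,φ,ℓ)=(0.9901,245.09°,1.4847) → tip=(-0.3826,-0.8239,1.0049)
cmd 2: set κ=0.4004 → (κ,φ,ℓ)=(0.4004,245.09°,1.4847) → tip=(-0.1805,-0.3886,1.3988)
cmd 3: set φ=15.88° → (κ,φ,ℓ)=(0.4004,15.88°,1.4847) → tip=(0.4121,0.1172,1.3988)

0.412 0.117 1.399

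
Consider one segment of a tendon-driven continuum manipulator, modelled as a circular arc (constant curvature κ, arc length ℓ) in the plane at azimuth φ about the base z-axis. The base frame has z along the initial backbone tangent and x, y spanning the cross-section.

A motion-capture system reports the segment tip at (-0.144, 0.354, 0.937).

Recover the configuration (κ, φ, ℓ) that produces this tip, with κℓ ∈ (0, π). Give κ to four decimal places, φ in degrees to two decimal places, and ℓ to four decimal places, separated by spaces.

0.7464 112.14 1.0377

ρ = √(x²+y²) = √(-0.144² + 0.354²) = 0.38217
φ = atan2(y, x) mod 360° = atan2(0.354, -0.144) = 112.1355°
|p|² = ρ² + z² = 0.38217² + 0.937² = 1.02402
κ = 2ρ / |p|² = 2×0.38217 / 1.02402 = 0.74641
θ = 2·atan2(ρ, z) = 2·atan2(0.38217, 0.937) = 0.77453 rad
ℓ = θ/κ = 0.77453/0.74641 = 1.03768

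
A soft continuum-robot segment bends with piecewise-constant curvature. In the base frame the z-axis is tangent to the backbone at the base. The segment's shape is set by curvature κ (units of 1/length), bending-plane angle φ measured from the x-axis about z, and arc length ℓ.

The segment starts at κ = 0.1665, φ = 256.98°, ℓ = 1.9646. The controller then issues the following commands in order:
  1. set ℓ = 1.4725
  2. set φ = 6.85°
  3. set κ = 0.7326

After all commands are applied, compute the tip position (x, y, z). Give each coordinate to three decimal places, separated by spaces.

initial: κ=0.1665, φ=256.98°, ℓ=1.9646
cmd 1: set ℓ=1.4725 → (κ,φ,ℓ)=(0.1665,256.98°,1.4725) → tip=(-0.0405,-0.1750,1.4578)
cmd 2: set φ=6.85° → (κ,φ,ℓ)=(0.1665,6.85°,1.4725) → tip=(0.1783,0.0214,1.4578)
cmd 3: set κ=0.7326 → (κ,φ,ℓ)=(0.7326,6.85°,1.4725) → tip=(0.7150,0.0859,1.2031)

0.715 0.086 1.203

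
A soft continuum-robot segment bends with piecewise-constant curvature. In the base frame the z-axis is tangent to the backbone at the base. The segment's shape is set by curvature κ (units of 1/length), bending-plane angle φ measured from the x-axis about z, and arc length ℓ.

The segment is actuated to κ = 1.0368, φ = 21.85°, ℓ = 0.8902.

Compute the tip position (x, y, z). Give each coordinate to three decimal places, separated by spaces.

θ = κ·ℓ = 1.0368 × 0.8902 = 0.92296 rad
ρ = (1 − cos θ)/κ = (1 − 0.60346)/1.0368 = 0.38246
z = sin θ / κ = 0.79739/1.0368 = 0.76909
x = ρ cos φ = 0.38246 × cos(21.85°) = 0.35499
y = ρ sin φ = 0.38246 × sin(21.85°) = 0.14234

0.355 0.142 0.769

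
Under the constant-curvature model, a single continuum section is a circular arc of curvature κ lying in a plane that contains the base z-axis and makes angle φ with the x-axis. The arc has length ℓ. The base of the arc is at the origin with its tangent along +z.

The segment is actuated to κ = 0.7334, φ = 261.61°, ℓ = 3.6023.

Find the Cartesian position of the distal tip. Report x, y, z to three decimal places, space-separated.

θ = κ·ℓ = 0.7334 × 3.6023 = 2.64193 rad
ρ = (1 − cos θ)/κ = (1 − -0.87774)/0.7334 = 2.56033
z = sin θ / κ = 0.47913/0.7334 = 0.65330
x = ρ cos φ = 2.56033 × cos(261.61°) = -0.37358
y = ρ sin φ = 2.56033 × sin(261.61°) = -2.53292

-0.374 -2.533 0.653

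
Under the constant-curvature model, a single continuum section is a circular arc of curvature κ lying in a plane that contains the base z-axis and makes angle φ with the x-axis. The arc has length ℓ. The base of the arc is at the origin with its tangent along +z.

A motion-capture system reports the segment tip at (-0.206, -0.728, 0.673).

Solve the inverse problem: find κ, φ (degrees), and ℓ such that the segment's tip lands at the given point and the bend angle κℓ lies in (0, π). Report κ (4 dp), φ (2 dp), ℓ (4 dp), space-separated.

1.4758 254.20 1.1435

ρ = √(x²+y²) = √(-0.206² + -0.728²) = 0.75658
φ = atan2(y, x) mod 360° = atan2(-0.728, -0.206) = 254.2002°
|p|² = ρ² + z² = 0.75658² + 0.673² = 1.02535
κ = 2ρ / |p|² = 2×0.75658 / 1.02535 = 1.47576
θ = 2·atan2(ρ, z) = 2·atan2(0.75658, 0.673) = 1.68760 rad
ℓ = θ/κ = 1.68760/1.47576 = 1.14355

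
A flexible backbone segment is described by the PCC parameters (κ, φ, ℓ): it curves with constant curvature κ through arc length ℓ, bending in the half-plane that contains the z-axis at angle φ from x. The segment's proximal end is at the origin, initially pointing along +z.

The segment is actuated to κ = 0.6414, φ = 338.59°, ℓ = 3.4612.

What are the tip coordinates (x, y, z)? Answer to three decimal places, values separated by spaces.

θ = κ·ℓ = 0.6414 × 3.4612 = 2.22001 rad
ρ = (1 − cos θ)/κ = (1 − -0.60456)/0.6414 = 2.50166
z = sin θ / κ = 0.79656/0.6414 = 1.24190
x = ρ cos φ = 2.50166 × cos(338.59°) = 2.32902
y = ρ sin φ = 2.50166 × sin(338.59°) = -0.91320

2.329 -0.913 1.242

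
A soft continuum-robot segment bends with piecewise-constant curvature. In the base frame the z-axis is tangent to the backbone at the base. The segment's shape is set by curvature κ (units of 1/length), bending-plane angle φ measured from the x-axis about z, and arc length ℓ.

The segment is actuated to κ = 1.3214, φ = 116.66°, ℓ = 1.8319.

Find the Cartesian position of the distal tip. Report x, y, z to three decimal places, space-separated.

-0.595 1.184 0.500

θ = κ·ℓ = 1.3214 × 1.8319 = 2.42067 rad
ρ = (1 − cos θ)/κ = (1 − -0.75120)/1.3214 = 1.32526
z = sin θ / κ = 0.66008/1.3214 = 0.49953
x = ρ cos φ = 1.32526 × cos(116.66°) = -0.59464
y = ρ sin φ = 1.32526 × sin(116.66°) = 1.18436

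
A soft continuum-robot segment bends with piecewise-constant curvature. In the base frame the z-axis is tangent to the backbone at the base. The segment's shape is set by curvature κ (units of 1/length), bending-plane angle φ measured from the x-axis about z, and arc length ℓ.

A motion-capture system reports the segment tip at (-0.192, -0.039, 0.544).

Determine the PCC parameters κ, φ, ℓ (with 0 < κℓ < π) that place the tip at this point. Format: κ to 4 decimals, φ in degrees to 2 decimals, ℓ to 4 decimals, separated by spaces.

1.1721 191.48 0.5899

ρ = √(x²+y²) = √(-0.192² + -0.039²) = 0.19592
φ = atan2(y, x) mod 360° = atan2(-0.039, -0.192) = 191.4820°
|p|² = ρ² + z² = 0.19592² + 0.544² = 0.33432
κ = 2ρ / |p|² = 2×0.19592 / 0.33432 = 1.17205
θ = 2·atan2(ρ, z) = 2·atan2(0.19592, 0.544) = 0.69137 rad
ℓ = θ/κ = 0.69137/1.17205 = 0.58988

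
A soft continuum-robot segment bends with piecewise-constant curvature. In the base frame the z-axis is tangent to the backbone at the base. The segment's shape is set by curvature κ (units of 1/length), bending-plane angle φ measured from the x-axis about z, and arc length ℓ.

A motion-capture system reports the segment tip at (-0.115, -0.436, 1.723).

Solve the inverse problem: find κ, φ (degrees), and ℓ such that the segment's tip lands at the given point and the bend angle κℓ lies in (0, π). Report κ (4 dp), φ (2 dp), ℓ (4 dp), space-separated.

0.2843 255.22 1.8006

ρ = √(x²+y²) = √(-0.115² + -0.436²) = 0.45091
φ = atan2(y, x) mod 360° = atan2(-0.436, -0.115) = 255.2241°
|p|² = ρ² + z² = 0.45091² + 1.723² = 3.17205
κ = 2ρ / |p|² = 2×0.45091 / 3.17205 = 0.28430
θ = 2·atan2(ρ, z) = 2·atan2(0.45091, 1.723) = 0.51192 rad
ℓ = θ/κ = 0.51192/0.28430 = 1.80062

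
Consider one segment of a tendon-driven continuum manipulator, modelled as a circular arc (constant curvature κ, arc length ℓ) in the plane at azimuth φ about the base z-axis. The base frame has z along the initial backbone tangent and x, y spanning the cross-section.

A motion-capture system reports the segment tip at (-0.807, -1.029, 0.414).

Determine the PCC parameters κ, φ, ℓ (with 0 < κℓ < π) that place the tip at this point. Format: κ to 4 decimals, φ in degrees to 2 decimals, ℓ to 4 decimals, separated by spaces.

ρ = √(x²+y²) = √(-0.807² + -1.029²) = 1.30770
φ = atan2(y, x) mod 360° = atan2(-1.029, -0.807) = 231.8945°
|p|² = ρ² + z² = 1.30770² + 0.414² = 1.88149
κ = 2ρ / |p|² = 2×1.30770 / 1.88149 = 1.39008
θ = 2·atan2(ρ, z) = 2·atan2(1.30770, 0.414) = 2.52839 rad
ℓ = θ/κ = 2.52839/1.39008 = 1.81888

1.3901 231.89 1.8189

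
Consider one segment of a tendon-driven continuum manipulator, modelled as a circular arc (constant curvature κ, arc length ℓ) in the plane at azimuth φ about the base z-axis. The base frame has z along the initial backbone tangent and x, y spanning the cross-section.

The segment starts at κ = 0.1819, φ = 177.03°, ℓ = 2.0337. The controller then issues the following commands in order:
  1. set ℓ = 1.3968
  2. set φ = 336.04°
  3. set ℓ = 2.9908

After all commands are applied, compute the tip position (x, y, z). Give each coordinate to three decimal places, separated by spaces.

0.725 -0.322 2.845

initial: κ=0.1819, φ=177.03°, ℓ=2.0337
cmd 1: set ℓ=1.3968 → (κ,φ,ℓ)=(0.1819,177.03°,1.3968) → tip=(-0.1763,0.0091,1.3818)
cmd 2: set φ=336.04° → (κ,φ,ℓ)=(0.1819,336.04°,1.3968) → tip=(0.1613,-0.0717,1.3818)
cmd 3: set ℓ=2.9908 → (κ,φ,ℓ)=(0.1819,336.04°,2.9908) → tip=(0.7253,-0.3223,2.8454)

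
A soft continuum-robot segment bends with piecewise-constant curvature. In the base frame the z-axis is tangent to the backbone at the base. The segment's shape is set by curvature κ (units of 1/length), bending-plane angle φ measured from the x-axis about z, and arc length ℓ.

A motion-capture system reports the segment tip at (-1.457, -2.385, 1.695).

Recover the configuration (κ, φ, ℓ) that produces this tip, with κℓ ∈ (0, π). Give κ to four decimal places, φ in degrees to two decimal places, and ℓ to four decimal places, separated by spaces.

ρ = √(x²+y²) = √(-1.457² + -2.385²) = 2.79483
φ = atan2(y, x) mod 360° = atan2(-2.385, -1.457) = 238.5792°
|p|² = ρ² + z² = 2.79483² + 1.695² = 10.68410
κ = 2ρ / |p|² = 2×2.79483 / 10.68410 = 0.52318
θ = 2·atan2(ρ, z) = 2·atan2(2.79483, 1.695) = 2.05126 rad
ℓ = θ/κ = 2.05126/0.52318 = 3.92078

0.5232 238.58 3.9208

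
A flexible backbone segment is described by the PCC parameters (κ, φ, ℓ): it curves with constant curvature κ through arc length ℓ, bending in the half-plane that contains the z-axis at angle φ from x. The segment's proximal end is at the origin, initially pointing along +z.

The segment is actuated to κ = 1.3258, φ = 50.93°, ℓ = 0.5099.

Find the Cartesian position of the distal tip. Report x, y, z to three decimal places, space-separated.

θ = κ·ℓ = 1.3258 × 0.5099 = 0.67603 rad
ρ = (1 − cos θ)/κ = (1 − 0.78007)/1.3258 = 0.16589
z = sin θ / κ = 0.62570/1.3258 = 0.47194
x = ρ cos φ = 0.16589 × cos(50.93°) = 0.10455
y = ρ sin φ = 0.16589 × sin(50.93°) = 0.12879

0.105 0.129 0.472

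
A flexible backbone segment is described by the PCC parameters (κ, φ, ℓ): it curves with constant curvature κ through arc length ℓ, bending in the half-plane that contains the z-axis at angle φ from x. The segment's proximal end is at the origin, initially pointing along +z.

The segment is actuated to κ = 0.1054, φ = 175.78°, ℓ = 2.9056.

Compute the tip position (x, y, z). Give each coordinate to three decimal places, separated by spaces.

θ = κ·ℓ = 0.1054 × 2.9056 = 0.30625 rad
ρ = (1 − cos θ)/κ = (1 − 0.95347)/0.1054 = 0.44145
z = sin θ / κ = 0.30149/0.1054 = 2.86039
x = ρ cos φ = 0.44145 × cos(175.78°) = -0.44026
y = ρ sin φ = 0.44145 × sin(175.78°) = 0.03248

-0.440 0.032 2.860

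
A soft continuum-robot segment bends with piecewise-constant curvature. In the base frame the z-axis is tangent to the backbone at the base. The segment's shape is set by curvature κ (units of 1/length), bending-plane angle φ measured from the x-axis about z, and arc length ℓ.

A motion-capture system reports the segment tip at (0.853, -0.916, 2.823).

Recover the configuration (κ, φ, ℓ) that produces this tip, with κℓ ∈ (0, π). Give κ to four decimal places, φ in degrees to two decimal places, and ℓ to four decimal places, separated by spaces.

ρ = √(x²+y²) = √(0.853² + -0.916²) = 1.25166
φ = atan2(y, x) mod 360° = atan2(-0.916, 0.853) = 312.9604°
|p|² = ρ² + z² = 1.25166² + 2.823² = 9.53599
κ = 2ρ / |p|² = 2×1.25166 / 9.53599 = 0.26251
θ = 2·atan2(ρ, z) = 2·atan2(1.25166, 2.823) = 0.83467 rad
ℓ = θ/κ = 0.83467/0.26251 = 3.17954

0.2625 312.96 3.1795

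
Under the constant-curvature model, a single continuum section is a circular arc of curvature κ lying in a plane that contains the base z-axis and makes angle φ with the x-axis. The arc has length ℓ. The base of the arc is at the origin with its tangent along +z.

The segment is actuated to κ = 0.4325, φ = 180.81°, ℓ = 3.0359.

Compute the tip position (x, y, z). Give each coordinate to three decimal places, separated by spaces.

θ = κ·ℓ = 0.4325 × 3.0359 = 1.31303 rad
ρ = (1 − cos θ)/κ = (1 − 0.25492)/0.4325 = 1.72272
z = sin θ / κ = 0.96696/0.4325 = 2.23575
x = ρ cos φ = 1.72272 × cos(180.81°) = -1.72255
y = ρ sin φ = 1.72272 × sin(180.81°) = -0.02435

-1.723 -0.024 2.236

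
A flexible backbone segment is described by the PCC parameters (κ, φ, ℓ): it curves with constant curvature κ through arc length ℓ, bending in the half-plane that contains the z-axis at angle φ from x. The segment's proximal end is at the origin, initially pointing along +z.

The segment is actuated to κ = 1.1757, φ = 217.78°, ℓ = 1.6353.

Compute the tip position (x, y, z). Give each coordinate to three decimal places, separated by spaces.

-0.904 -0.701 0.798

θ = κ·ℓ = 1.1757 × 1.6353 = 1.92262 rad
ρ = (1 − cos θ)/κ = (1 − -0.34461)/1.1757 = 1.14367
z = sin θ / κ = 0.93875/1.1757 = 0.79846
x = ρ cos φ = 1.14367 × cos(217.78°) = -0.90392
y = ρ sin φ = 1.14367 × sin(217.78°) = -0.70065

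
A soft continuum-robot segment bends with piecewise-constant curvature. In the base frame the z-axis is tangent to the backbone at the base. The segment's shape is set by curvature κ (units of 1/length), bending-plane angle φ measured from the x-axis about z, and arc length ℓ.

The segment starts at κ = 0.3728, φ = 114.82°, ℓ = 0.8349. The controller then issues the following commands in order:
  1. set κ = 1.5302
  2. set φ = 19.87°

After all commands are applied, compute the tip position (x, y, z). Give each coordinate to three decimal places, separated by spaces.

0.437 0.158 0.626

initial: κ=0.3728, φ=114.82°, ℓ=0.8349
cmd 1: set κ=1.5302 → (κ,φ,ℓ)=(1.5302,114.82°,0.8349) → tip=(-0.1950,0.4217,0.6256)
cmd 2: set φ=19.87° → (κ,φ,ℓ)=(1.5302,19.87°,0.8349) → tip=(0.4370,0.1579,0.6256)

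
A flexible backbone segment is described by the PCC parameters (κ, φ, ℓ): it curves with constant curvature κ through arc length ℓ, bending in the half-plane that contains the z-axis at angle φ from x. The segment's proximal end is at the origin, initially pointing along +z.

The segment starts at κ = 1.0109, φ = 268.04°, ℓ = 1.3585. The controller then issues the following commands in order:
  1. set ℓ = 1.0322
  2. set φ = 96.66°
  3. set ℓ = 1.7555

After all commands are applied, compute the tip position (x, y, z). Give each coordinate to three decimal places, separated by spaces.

initial: κ=1.0109, φ=268.04°, ℓ=1.3585
cmd 1: set ℓ=1.0322 → (κ,φ,ℓ)=(1.0109,268.04°,1.0322) → tip=(-0.0168,-0.4911,0.8548)
cmd 2: set φ=96.66° → (κ,φ,ℓ)=(1.0109,96.66°,1.0322) → tip=(-0.0570,0.4881,0.8548)
cmd 3: set ℓ=1.7555 → (κ,φ,ℓ)=(1.0109,96.66°,1.7555) → tip=(-0.1380,1.1814,0.9687)

-0.138 1.181 0.969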